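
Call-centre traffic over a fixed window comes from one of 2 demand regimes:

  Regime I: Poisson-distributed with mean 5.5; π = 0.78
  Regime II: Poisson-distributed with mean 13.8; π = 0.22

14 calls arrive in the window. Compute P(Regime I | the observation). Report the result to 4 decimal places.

0.0351

Posterior ∝ prior × likelihood, so P(k | x) ∝ π_k f_k(x); normalise over all components.
Poisson probabilities:
  f_I = e^(−5.5)·5.5^14/14! = 0.00108655
  f_II = e^(−13.8)·13.8^14/14! = 0.105836
Weight by the priors:
  π_I·f_I = 0.78 × 0.00108655 = 0.000847509
  π_II·f_II = 0.22 × 0.105836 = 0.023284
Denominator: 0.000847509 + 0.023284 = 0.0241315
So the posterior for Regime I is 0.000847509 / 0.0241315 ≈ 0.0351.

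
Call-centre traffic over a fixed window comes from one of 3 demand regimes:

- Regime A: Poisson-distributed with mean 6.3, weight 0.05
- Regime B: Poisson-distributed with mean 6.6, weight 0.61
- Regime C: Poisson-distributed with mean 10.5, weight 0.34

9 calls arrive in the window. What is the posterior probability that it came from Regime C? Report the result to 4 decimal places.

Posterior ∝ prior × likelihood, so P(k | x) ∝ P(Z=k) f_k(x); normalise over all components.
Evaluate each component's likelihood at the observed value:
  p_A = e^(−6.3)·6.3^9/9! = 0.0791128
  p_B = e^(−6.6)·6.6^9/9! = 0.0890818
  p_C = e^(−10.5)·10.5^9/9! = 0.11772
Weight by the priors:
  P(Z=A)·p_A = 0.05 × 0.0791128 = 0.00395564
  P(Z=B)·p_B = 0.61 × 0.0890818 = 0.0543399
  P(Z=C)·p_C = 0.34 × 0.11772 = 0.0400246
Marginal: 0.00395564 + 0.0543399 + 0.0400246 = 0.0983202
P(Regime C | 9 calls) ≈ 0.4071

0.4071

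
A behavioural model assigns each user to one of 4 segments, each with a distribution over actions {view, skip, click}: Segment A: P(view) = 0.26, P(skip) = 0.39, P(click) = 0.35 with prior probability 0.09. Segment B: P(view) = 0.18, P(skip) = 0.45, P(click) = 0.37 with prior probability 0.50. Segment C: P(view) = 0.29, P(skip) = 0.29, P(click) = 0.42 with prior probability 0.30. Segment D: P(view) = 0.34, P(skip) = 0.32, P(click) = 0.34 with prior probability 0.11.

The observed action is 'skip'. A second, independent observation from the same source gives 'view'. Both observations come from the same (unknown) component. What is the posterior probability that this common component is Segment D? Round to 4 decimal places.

P(component k | x) = π_k·f_k(x) / marginal(x), where marginal(x) = Σ_j π_j·f_j(x).
Since both observations come from the same component, the likelihood for component k is f_k(x₁)·f_k(x₂).
  p_A = [0.39] × [0.26] = 0.1014
  p_B = [0.45] × [0.18] = 0.081
  p_C = [0.29] × [0.29] = 0.0841
  p_D = [0.32] × [0.34] = 0.1088
Weight by the priors:
  π_A·p_A = 0.09 × 0.1014 = 0.009126
  π_B·p_B = 0.50 × 0.081 = 0.0405
  π_C·p_C = 0.30 × 0.0841 = 0.02523
  π_D·p_D = 0.11 × 0.1088 = 0.011968
Denominator: 0.009126 + 0.0405 + 0.02523 + 0.011968 = 0.086824
So the posterior for Segment D is 0.011968 / 0.086824 ≈ 0.1378.

0.1378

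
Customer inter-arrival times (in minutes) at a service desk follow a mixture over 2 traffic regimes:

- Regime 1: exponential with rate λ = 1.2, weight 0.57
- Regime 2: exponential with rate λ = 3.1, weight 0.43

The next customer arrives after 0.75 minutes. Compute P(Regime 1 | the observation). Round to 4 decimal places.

Apply Bayes' rule: the posterior for each component is proportional to its prior times its likelihood at x.
Component likelihoods at x = 0.75 minutes:
  f_1 = 1.2·e^(−1.2·0.75) = 1.2·e^(−0.9000) = 0.487884
  f_2 = 3.1·e^(−3.1·0.75) = 3.1·e^(−2.3250) = 0.303129
Weight by the priors:
  π_1·f_1 = 0.57 × 0.487884 = 0.278094
  π_2·f_2 = 0.43 × 0.303129 = 0.130345
Sum: 0.278094 + 0.130345 = 0.408439
P(Regime 1 | x) = 0.278094 / 0.408439 ≈ 0.6809

0.6809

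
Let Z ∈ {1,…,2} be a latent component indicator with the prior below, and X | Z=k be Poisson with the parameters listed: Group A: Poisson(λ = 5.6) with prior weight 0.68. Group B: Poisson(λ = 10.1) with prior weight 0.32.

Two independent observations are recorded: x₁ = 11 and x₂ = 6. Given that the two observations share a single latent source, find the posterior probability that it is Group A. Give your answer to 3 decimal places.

Apply Bayes' rule: the posterior for each component is proportional to its prior times its likelihood at x.
Since both observations come from the same component, the likelihood for component k is f_k(x₁)·f_k(x₂).
  p_A = [e^(−5.6)·5.6^11/11! = 0.0157349] × [0.158397] = 0.00249236
  p_B = [e^(−10.1)·10.1^11/11! = 0.114817] × [0.060565] = 0.00695387
Unnormalised posteriors:
  w_A·p_A = 0.68 × 0.00249236 = 0.0016948
  w_B·p_B = 0.32 × 0.00695387 = 0.00222524
Marginal: 0.0016948 + 0.00222524 = 0.00392004
So the posterior for Group A is 0.0016948 / 0.00392004 ≈ 0.432.

0.432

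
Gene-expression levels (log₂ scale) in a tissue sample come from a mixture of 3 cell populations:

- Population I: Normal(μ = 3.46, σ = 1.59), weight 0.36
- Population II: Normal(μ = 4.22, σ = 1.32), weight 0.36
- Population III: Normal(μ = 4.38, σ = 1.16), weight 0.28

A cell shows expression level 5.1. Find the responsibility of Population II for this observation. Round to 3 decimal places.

Posterior ∝ prior × likelihood, so P(k | x) ∝ w_k f_k(x); normalise over all components.
Normal densities:
  p_I = (1/(1.59·√(2π)))·exp(−(5.1−3.46)²/(2·1.59²)) = 0.250907·exp(-0.53194) = 0.147399
  p_II = (1/(1.32·√(2π)))·exp(−(5.1−4.22)²/(2·1.32²)) = 0.302229·exp(-0.22222) = 0.242006
  p_III = (1/(1.16·√(2π)))·exp(−(5.1−4.38)²/(2·1.16²)) = 0.343916·exp(-0.19263) = 0.283658
Multiply by the mixture weights:
  w_I·p_I = 0.36 × 0.147399 = 0.0530636
  w_II·p_II = 0.36 × 0.242006 = 0.0871222
  w_III·p_III = 0.28 × 0.283658 = 0.0794242
Sum: 0.0530636 + 0.0871222 + 0.0794242 = 0.21961
Responsibility of Population II: 0.0871222 / 0.21961 ≈ 0.397

0.397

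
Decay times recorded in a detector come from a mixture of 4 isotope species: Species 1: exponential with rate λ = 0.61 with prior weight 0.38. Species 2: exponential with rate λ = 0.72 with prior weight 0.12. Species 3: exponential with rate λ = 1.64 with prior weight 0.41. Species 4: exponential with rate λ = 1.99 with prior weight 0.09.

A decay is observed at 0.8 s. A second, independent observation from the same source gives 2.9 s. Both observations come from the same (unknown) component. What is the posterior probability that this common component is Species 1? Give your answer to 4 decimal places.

Posterior ∝ prior × likelihood, so P(k | x) ∝ w_k f_k(x); normalise over all components.
Since both observations come from the same component, the likelihood for component k is f_k(x₁)·f_k(x₂).
  L_1 = [0.37445] × [0.104007] = 0.0389455
  L_2 = [0.404743] × [0.089233] = 0.0361164
  L_3 = [0.441621] × [0.0141039] = 0.00622858
  L_4 = [0.405001] × [0.00620211] = 0.00251186
Unnormalised posteriors:
  w_1·L_1 = 0.38 × 0.0389455 = 0.0147993
  w_2·L_2 = 0.12 × 0.0361164 = 0.00433397
  w_3·L_3 = 0.41 × 0.00622858 = 0.00255372
  w_4·L_4 = 0.09 × 0.00251186 = 0.000226068
Evidence: 0.0147993 + 0.00433397 + 0.00255372 + 0.000226068 = 0.021913
P(Species 1 | x₁,x₂) ≈ 0.6754

0.6754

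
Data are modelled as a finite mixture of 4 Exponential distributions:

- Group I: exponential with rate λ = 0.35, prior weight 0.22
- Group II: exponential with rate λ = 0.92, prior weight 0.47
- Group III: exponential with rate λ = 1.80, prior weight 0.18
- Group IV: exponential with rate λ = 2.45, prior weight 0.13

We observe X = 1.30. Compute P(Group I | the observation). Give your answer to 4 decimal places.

P(component k | x) = π_k·f_k(x) / marginal(x), where marginal(x) = Σ_j π_j·f_j(x).
Evaluate each component's likelihood at the observed value:
  L_I = 0.35·e^(−0.35·1.30) = 0.35·e^(−0.4550) = 0.222057
  L_II = 0.92·e^(−0.92·1.30) = 0.92·e^(−1.1960) = 0.278209
  L_III = 1.80·e^(−1.80·1.30) = 1.80·e^(−2.3400) = 0.17339
  L_IV = 2.45·e^(−2.45·1.30) = 2.45·e^(−3.1850) = 0.101377
Multiply by the mixture weights:
  π_I·L_I = 0.22 × 0.222057 = 0.0488525
  π_II·L_II = 0.47 × 0.278209 = 0.130758
  π_III·L_III = 0.18 × 0.17339 = 0.0312102
  π_IV·L_IV = 0.13 × 0.101377 = 0.013179
Normaliser: 0.0488525 + 0.130758 + 0.0312102 + 0.013179 = 0.224
P(Group I | 1.30) = 0.0488525 / 0.224 ≈ 0.2181

0.2181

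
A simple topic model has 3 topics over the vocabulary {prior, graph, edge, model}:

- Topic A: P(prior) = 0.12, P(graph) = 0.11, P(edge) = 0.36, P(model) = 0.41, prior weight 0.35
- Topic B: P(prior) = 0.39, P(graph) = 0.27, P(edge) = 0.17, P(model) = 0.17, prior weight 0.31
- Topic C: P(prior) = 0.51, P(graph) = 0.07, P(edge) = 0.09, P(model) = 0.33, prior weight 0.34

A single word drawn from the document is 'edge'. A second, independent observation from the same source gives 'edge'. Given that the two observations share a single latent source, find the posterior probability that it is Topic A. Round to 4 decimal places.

P(component k | x) = π_k·f_k(x) / marginal(x), where marginal(x) = Σ_j π_j·f_j(x).
Since both observations come from the same component, the likelihood for component k is f_k(x₁)·f_k(x₂).
  f_A = [P(edge | comp) = 0.36] × [0.36] = 0.1296
  f_B = [P(edge | comp) = 0.17] × [0.17] = 0.0289
  f_C = [P(edge | comp) = 0.09] × [0.09] = 0.0081
Weight by the priors:
  π_A·f_A = 0.35 × 0.1296 = 0.04536
  π_B·f_B = 0.31 × 0.0289 = 0.008959
  π_C·f_C = 0.34 × 0.0081 = 0.002754
Evidence: 0.04536 + 0.008959 + 0.002754 = 0.057073
P(Topic A | x₁, x₂) ≈ 0.7948

0.7948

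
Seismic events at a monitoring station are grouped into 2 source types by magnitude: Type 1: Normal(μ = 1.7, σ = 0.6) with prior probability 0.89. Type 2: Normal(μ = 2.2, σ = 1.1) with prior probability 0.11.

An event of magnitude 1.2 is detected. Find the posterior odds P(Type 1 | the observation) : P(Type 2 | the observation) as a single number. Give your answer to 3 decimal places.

Only the two components matter; the odds are (P(Z=i) f_i(x)) / (P(Z=j) f_j(x)).
Evaluate each component's likelihood at the observed value:
  L_1 = 0.469853
  L_2 = 0.239915
Odds = (0.89/0.11) × (0.469853/0.239915) = 8.09091 × 1.95842 ≈ 15.845

15.845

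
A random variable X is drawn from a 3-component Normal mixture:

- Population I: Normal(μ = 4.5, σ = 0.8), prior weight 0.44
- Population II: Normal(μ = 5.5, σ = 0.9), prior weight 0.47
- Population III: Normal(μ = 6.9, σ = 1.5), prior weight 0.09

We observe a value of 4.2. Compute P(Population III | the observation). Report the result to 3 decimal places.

0.017

Posterior ∝ prior × likelihood, so P(k | x) ∝ π_k f_k(x); normalise over all components.
Component likelihoods at x = 4.2:
  f_I = 0.464819
  f_II = 0.156173
  f_III = 0.0526334
Prior × likelihood for each component:
  π_I·f_I = 0.44 × 0.464819 = 0.20452
  π_II·f_II = 0.47 × 0.156173 = 0.0734015
  π_III·f_III = 0.09 × 0.0526334 = 0.00473701
Normaliser: 0.20452 + 0.0734015 + 0.00473701 = 0.282659
Responsibility of Population III: 0.00473701 / 0.282659 ≈ 0.017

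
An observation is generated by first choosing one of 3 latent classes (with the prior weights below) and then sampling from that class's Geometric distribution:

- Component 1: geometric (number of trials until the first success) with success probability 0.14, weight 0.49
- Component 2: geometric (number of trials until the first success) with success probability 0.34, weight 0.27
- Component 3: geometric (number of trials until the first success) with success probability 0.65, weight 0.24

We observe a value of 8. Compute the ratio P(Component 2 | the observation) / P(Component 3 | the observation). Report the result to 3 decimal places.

49.894

Since P(k|x) ∝ π_k f_k(x), the posterior odds are π_i f_i(x) / (π_j f_j(x)).
Geometric probabilities:
  f_1 = 0.0487099
  f_2 = 0.0185475
  f_3 = 0.000418205
Odds = (0.27/0.24) × (0.0185475/0.000418205) = 1.125 × 44.3503 ≈ 49.894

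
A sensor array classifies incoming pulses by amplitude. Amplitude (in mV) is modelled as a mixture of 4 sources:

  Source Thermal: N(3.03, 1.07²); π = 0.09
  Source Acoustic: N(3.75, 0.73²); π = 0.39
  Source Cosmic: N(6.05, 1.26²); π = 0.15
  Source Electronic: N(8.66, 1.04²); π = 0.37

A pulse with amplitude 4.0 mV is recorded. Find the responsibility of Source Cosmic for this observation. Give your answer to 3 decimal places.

0.054

The responsibility of component k is π_k f_k(x) divided by Σ_j π_j f_j(x).
Evaluate each component's likelihood at the observed value:
  p_Thermal = 0.247213
  p_Acoustic = 0.515371
  p_Cosmic = 0.0842818
  p_Electronic = 1.67551e-05
Prior × likelihood for each component:
  π_Thermal·p_Thermal = 0.09 × 0.247213 = 0.0222491
  π_Acoustic·p_Acoustic = 0.39 × 0.515371 = 0.200995
  π_Cosmic·p_Cosmic = 0.15 × 0.0842818 = 0.0126423
  π_Electronic·p_Electronic = 0.37 × 1.67551e-05 = 6.1994e-06
Evidence: 0.0222491 + 0.200995 + 0.0126423 + 6.1994e-06 = 0.235892
P(Source Cosmic | the observation) ≈ 0.054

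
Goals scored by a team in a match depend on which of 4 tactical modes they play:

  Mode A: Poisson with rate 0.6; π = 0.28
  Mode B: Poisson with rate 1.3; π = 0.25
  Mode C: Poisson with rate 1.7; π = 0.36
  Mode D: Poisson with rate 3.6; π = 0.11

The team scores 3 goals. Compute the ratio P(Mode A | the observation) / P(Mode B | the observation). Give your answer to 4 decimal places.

0.2217

Only the two components matter; the odds are (P(Z=i) f_i(x)) / (P(Z=j) f_j(x)).
Evaluate each component's likelihood at the observed value:
  f_A = e^(−0.6)·0.6^3/3! = 0.0197572
  f_B = e^(−1.3)·1.3^3/3! = 0.0997921
  f_C = e^(−1.7)·1.7^3/3! = 0.149587
  f_D = e^(−3.6)·3.6^3/3! = 0.212469
0.00553202 / 0.024948 ≈ 0.2217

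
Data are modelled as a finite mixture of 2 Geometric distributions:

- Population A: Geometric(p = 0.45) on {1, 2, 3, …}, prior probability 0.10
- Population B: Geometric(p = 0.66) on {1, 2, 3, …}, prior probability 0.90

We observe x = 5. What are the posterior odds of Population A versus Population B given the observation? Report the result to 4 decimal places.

0.5188

The posterior odds equal the prior odds times the likelihood ratio: (π_i/π_j)·(f_i(x)/f_j(x)).
Geometric probabilities:
  f_A = 0.45·(1−0.45)^4 = 0.45·0.0915063 = 0.0411778
  f_B = 0.66·(1−0.66)^4 = 0.66·0.0133634 = 0.00881982
Posterior odds = (π_A·f_A) / (π_B·f_B) = (0.10·0.0411778) / (0.90·0.00881982) = 0.00411778 / 0.00793784 ≈ 0.5188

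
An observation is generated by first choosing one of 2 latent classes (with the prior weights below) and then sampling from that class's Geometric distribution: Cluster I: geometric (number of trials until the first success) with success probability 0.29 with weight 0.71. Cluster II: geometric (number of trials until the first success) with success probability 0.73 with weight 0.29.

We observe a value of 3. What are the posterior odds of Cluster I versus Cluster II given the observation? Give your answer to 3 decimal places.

6.726

Only the two components matter; the odds are (w_i f_i(x)) / (w_j f_j(x)).
Component likelihoods at x = 3:
  p_I = 0.29·(1−0.29)^2 = 0.29·0.5041 = 0.146189
  p_II = 0.73·(1−0.73)^2 = 0.73·0.0729 = 0.053217
Posterior odds = (w_I·p_I) / (w_II·p_II) = (0.71·0.146189) / (0.29·0.053217) = 0.103794 / 0.0154329 ≈ 6.726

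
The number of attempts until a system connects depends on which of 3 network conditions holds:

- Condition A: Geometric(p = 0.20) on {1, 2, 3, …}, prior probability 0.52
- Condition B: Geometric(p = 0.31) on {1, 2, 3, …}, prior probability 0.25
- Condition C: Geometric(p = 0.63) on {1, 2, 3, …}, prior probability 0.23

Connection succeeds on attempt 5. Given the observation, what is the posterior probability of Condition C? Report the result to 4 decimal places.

By Bayes' theorem, P(k | x) = π_k f_k(x) / Σ_j π_j f_j(x).
Evaluate each component's likelihood at the observed value:
  p_A = 0.20·(1−0.20)^4 = 0.20·0.4096 = 0.08192
  p_B = 0.31·(1−0.31)^4 = 0.31·0.226671 = 0.0702681
  p_C = 0.63·(1−0.63)^4 = 0.63·0.0187416 = 0.0118072
Prior × likelihood for each component:
  π_A·p_A = 0.52 × 0.08192 = 0.0425984
  π_B·p_B = 0.25 × 0.0702681 = 0.017567
  π_C·p_C = 0.23 × 0.0118072 = 0.00271566
Normaliser: 0.0425984 + 0.017567 + 0.00271566 = 0.0628811
P(Condition C | 5) = 0.00271566 / 0.0628811 ≈ 0.0432

0.0432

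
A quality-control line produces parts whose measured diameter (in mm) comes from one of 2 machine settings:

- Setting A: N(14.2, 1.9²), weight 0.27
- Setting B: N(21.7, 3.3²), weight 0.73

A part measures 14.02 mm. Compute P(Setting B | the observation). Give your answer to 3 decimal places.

0.094

Posterior ∝ prior × likelihood, so P(k | x) ∝ w_k f_k(x); normalise over all components.
Evaluate each component's likelihood at the observed value:
  f_A = (1/(1.9·√(2π)))·exp(−(14.02−14.2)²/(2·1.9²)) = 0.209970·exp(-0.00449) = 0.209029
  f_B = (1/(3.3·√(2π)))·exp(−(14.02−21.7)²/(2·3.3²)) = 0.120892·exp(-2.70810) = 0.00805905
Multiply by the mixture weights:
  w_A·f_A = 0.27 × 0.209029 = 0.056438
  w_B·f_B = 0.73 × 0.00805905 = 0.0058831
Denominator: 0.056438 + 0.0058831 = 0.0623211
P(Setting B | 14.02 mm) = 0.0058831 / 0.0623211 ≈ 0.094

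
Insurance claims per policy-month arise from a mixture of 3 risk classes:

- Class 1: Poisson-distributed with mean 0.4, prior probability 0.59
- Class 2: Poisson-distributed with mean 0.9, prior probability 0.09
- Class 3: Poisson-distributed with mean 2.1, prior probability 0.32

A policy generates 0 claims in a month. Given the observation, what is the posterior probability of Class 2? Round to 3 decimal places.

0.078

Apply Bayes' rule: the posterior for each component is proportional to its prior times its likelihood at x.
Evaluate each component's likelihood at the observed value:
  p_1 = e^(−0.4)·0.4^0/0! = 0.67032
  p_2 = e^(−0.9)·0.9^0/0! = 0.40657
  p_3 = e^(−2.1)·2.1^0/0! = 0.122456
Unnormalised posteriors:
  P(Z=1)·p_1 = 0.59 × 0.67032 = 0.395489
  P(Z=2)·p_2 = 0.09 × 0.40657 = 0.0365913
  P(Z=3)·p_3 = 0.32 × 0.122456 = 0.0391861
Sum: 0.395489 + 0.0365913 + 0.0391861 = 0.471266
So the posterior for Class 2 is 0.0365913 / 0.471266 ≈ 0.078.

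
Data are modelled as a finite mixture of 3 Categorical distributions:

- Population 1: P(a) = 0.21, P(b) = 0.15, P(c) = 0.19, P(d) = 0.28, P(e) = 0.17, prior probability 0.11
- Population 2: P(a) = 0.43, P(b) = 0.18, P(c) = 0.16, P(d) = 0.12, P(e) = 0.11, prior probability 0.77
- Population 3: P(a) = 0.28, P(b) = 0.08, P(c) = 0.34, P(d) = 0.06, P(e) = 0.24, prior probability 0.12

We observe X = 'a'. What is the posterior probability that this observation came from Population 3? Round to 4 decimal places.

0.0866

By Bayes' theorem, P(k | x) = π_k f_k(x) / Σ_j π_j f_j(x).
Component likelihoods at x = 'a':
  p_1 = P(a | comp) = 0.21
  p_2 = P(a | comp) = 0.43
  p_3 = P(a | comp) = 0.28
Prior × likelihood for each component:
  π_1·p_1 = 0.11 × 0.21 = 0.0231
  π_2·p_2 = 0.77 × 0.43 = 0.3311
  π_3·p_3 = 0.12 × 0.28 = 0.0336
Evidence: 0.0231 + 0.3311 + 0.0336 = 0.3878
P(Population 3 | 'a') = 0.0336 / 0.3878 ≈ 0.0866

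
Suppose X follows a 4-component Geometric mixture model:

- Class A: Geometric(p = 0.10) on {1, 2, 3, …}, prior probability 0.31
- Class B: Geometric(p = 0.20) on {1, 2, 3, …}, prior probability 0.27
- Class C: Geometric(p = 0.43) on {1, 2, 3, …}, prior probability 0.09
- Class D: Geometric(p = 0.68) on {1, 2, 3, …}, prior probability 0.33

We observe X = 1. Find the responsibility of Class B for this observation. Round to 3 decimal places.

By Bayes' theorem, P(k | x) = π_k f_k(x) / Σ_j π_j f_j(x).
Evaluate each component's likelihood at the observed value:
  L_A = 0.1
  L_B = 0.2
  L_C = 0.43
  L_D = 0.68
Prior × likelihood for each component:
  π_A·L_A = 0.31 × 0.1 = 0.031
  π_B·L_B = 0.27 × 0.2 = 0.054
  π_C·L_C = 0.09 × 0.43 = 0.0387
  π_D·L_D = 0.33 × 0.68 = 0.2244
Denominator: 0.031 + 0.054 + 0.0387 + 0.2244 = 0.3481
Responsibility of Class B: 0.054 / 0.3481 ≈ 0.155

0.155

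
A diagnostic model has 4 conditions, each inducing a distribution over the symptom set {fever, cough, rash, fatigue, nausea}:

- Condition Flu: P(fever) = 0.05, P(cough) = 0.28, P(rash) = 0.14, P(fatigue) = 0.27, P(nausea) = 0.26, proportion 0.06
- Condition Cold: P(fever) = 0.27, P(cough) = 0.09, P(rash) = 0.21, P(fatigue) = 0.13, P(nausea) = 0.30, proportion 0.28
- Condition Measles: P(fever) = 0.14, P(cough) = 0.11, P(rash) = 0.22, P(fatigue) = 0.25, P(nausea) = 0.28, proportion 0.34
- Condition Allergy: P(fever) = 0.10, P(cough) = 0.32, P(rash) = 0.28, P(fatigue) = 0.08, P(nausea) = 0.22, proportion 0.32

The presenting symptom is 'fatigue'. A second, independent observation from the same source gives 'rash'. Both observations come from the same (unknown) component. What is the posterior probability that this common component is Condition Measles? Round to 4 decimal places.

The responsibility of component k is P(Z=k) f_k(x) divided by Σ_j P(Z=j) f_j(x).
Since both observations come from the same component, the likelihood for component k is f_k(x₁)·f_k(x₂).
  p_Flu = [0.27] × [0.14] = 0.0378
  p_Cold = [0.13] × [0.21] = 0.0273
  p_Measles = [0.25] × [0.22] = 0.055
  p_Allergy = [0.08] × [0.28] = 0.0224
Prior × likelihood for each component:
  P(Z=Flu)·p_Flu = 0.06 × 0.0378 = 0.002268
  P(Z=Cold)·p_Cold = 0.28 × 0.0273 = 0.007644
  P(Z=Measles)·p_Measles = 0.34 × 0.055 = 0.0187
  P(Z=Allergy)·p_Allergy = 0.32 × 0.0224 = 0.007168
Evidence: 0.002268 + 0.007644 + 0.0187 + 0.007168 = 0.03578
So the posterior for Condition Measles is 0.0187 / 0.03578 ≈ 0.5226.

0.5226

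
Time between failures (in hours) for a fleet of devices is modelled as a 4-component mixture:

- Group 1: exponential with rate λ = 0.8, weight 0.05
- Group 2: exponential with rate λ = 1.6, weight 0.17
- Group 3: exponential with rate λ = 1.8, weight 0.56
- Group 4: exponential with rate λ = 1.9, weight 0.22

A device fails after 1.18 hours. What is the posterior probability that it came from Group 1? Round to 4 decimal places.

0.0702

P(component k | x) = π_k·f_k(x) / marginal(x), where marginal(x) = Σ_j π_j·f_j(x).
Component likelihoods at x = 1.18 hours:
  p_1 = 0.311255
  p_2 = 0.242199
  p_3 = 0.215194
  p_4 = 0.201867
Multiply by the mixture weights:
  π_1·p_1 = 0.05 × 0.311255 = 0.0155627
  π_2·p_2 = 0.17 × 0.242199 = 0.0411738
  π_3·p_3 = 0.56 × 0.215194 = 0.120509
  π_4·p_4 = 0.22 × 0.201867 = 0.0444107
Sum: 0.0155627 + 0.0411738 + 0.120509 + 0.0444107 = 0.221656
P(Group 1 | 1.18 hours) ≈ 0.0702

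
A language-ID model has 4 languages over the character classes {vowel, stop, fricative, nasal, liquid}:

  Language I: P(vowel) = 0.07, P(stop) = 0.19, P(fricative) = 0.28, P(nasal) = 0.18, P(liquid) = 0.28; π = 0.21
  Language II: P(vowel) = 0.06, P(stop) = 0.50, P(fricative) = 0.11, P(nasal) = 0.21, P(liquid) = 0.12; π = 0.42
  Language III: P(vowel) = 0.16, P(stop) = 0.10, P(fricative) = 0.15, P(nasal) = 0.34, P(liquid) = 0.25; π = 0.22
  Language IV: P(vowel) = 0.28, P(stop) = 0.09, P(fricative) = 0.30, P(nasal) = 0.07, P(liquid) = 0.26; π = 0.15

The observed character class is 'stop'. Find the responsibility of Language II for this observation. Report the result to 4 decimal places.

The responsibility of component k is P(Z=k) f_k(x) divided by Σ_j P(Z=j) f_j(x).
Evaluate each component's likelihood at the observed value:
  p_I = 0.19
  p_II = 0.5
  p_III = 0.1
  p_IV = 0.09
Unnormalised posteriors:
  P(Z=I)·p_I = 0.21 × 0.19 = 0.0399
  P(Z=II)·p_II = 0.42 × 0.5 = 0.21
  P(Z=III)·p_III = 0.22 × 0.1 = 0.022
  P(Z=IV)·p_IV = 0.15 × 0.09 = 0.0135
Sum: 0.0399 + 0.21 + 0.022 + 0.0135 = 0.2854
P(Language II | 'stop') = 0.21 / 0.2854 ≈ 0.7358

0.7358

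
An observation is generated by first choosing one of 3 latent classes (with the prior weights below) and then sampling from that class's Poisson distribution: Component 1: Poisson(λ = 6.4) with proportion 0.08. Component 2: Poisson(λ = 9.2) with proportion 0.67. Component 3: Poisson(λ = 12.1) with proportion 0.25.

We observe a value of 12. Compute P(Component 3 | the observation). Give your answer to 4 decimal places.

0.3492

By Bayes' theorem, P(k | x) = π_k f_k(x) / Σ_j π_j f_j(x).
Component likelihoods at x = 12:
  p_1 = 0.0163809
  p_2 = 0.0775546
  p_3 = 0.114321
Weight by the priors:
  π_1·p_1 = 0.08 × 0.0163809 = 0.00131047
  π_2·p_2 = 0.67 × 0.0775546 = 0.0519616
  π_3·p_3 = 0.25 × 0.114321 = 0.0285801
Normaliser: 0.00131047 + 0.0519616 + 0.0285801 = 0.0818522
P(Component 3 | 12) = 0.0285801 / 0.0818522 ≈ 0.3492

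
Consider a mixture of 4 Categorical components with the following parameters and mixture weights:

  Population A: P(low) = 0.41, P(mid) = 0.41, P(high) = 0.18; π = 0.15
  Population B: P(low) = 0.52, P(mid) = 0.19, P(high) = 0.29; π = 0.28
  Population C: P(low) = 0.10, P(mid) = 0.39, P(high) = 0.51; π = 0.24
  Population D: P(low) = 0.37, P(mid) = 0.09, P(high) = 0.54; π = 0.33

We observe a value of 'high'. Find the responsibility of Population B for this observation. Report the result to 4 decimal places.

P(component k | x) = w_k·f_k(x) / marginal(x), where marginal(x) = Σ_j w_j·f_j(x).
Evaluate each component's likelihood at the observed value:
  L_A = P(high | comp) = 0.18
  L_B = P(high | comp) = 0.29
  L_C = P(high | comp) = 0.51
  L_D = P(high | comp) = 0.54
Unnormalised posteriors:
  w_A·L_A = 0.15 × 0.18 = 0.027
  w_B·L_B = 0.28 × 0.29 = 0.0812
  w_C·L_C = 0.24 × 0.51 = 0.1224
  w_D·L_D = 0.33 × 0.54 = 0.1782
Sum: 0.027 + 0.0812 + 0.1224 + 0.1782 = 0.4088
P(Population B | 'high') = 0.0812 / 0.4088 ≈ 0.1986

0.1986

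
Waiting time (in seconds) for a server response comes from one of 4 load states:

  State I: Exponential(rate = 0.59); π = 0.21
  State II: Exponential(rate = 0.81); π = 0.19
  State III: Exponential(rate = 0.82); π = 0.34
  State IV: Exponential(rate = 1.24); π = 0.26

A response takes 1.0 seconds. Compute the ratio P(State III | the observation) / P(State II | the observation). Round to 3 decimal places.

1.794

Posterior odds = (π_i f_i(x)) / (π_j f_j(x)); the normalising sum cancels.
Evaluate each component's likelihood at the observed value:
  p_I = 0.327053
  p_II = 0.360335
  p_III = 0.361154
  p_IV = 0.358836
Posterior odds = (π_III·p_III) / (π_II·p_II) = (0.34·0.361154) / (0.19·0.360335) = 0.122792 / 0.0684637 ≈ 1.794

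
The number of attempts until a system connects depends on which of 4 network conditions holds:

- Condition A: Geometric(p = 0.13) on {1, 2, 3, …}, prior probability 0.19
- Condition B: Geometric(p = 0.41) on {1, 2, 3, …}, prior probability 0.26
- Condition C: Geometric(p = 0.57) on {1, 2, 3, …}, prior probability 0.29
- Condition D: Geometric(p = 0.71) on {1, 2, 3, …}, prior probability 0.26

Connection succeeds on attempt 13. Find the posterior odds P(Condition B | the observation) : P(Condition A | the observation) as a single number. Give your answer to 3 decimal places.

Only the two components matter; the odds are (π_i f_i(x)) / (π_j f_j(x)).
Geometric probabilities:
  f_A = 0.0244441
  f_B = 0.000729471
  f_C = 2.2777e-05
  f_D = 2.51208e-07
0.000189662 / 0.00464438 ≈ 0.041

0.041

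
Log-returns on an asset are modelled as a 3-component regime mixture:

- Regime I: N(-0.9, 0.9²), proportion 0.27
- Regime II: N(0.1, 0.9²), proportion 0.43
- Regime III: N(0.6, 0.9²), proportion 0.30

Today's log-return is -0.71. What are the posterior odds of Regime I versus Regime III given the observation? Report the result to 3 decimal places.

The posterior odds equal the prior odds times the likelihood ratio: (π_i/π_j)·(f_i(x)/f_j(x)).
Normal densities:
  f_I = (1/(0.9·√(2π)))·exp(−(-0.71−-0.9)²/(2·0.9²)) = 0.443269·exp(-0.02228) = 0.433501
  f_II = (1/(0.9·√(2π)))·exp(−(-0.71−0.1)²/(2·0.9²)) = 0.443269·exp(-0.40500) = 0.29565
  f_III = (1/(0.9·√(2π)))·exp(−(-0.71−0.6)²/(2·0.9²)) = 0.443269·exp(-1.05932) = 0.153678
Odds = (0.27/0.30) × (0.433501/0.153678) = 0.9 × 2.82085 ≈ 2.539

2.539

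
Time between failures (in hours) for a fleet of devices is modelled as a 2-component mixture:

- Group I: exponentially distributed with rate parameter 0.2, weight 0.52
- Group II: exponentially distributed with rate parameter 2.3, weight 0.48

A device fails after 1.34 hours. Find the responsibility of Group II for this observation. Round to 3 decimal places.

The responsibility of component k is w_k f_k(x) divided by Σ_j w_j f_j(x).
Exponential densities:
  L_I = 0.2·e^(−0.2·1.34) = 0.2·e^(−0.2680) = 0.152982
  L_II = 2.3·e^(−2.3·1.34) = 2.3·e^(−3.0820) = 0.105495
Prior × likelihood for each component:
  w_I·L_I = 0.52 × 0.152982 = 0.0795504
  w_II·L_II = 0.48 × 0.105495 = 0.0506376
Sum: 0.0795504 + 0.0506376 = 0.130188
So the posterior for Group II is 0.0506376 / 0.130188 ≈ 0.389.

0.389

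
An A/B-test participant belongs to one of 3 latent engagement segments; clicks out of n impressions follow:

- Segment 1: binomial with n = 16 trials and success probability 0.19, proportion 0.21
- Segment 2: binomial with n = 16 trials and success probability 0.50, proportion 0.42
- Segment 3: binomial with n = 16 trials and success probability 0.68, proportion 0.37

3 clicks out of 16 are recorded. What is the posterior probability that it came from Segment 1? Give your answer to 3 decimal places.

P(component k | x) = w_k·f_k(x) / marginal(x), where marginal(x) = Σ_j w_j·f_j(x).
Evaluate each component's likelihood at the observed value:
  f_1 = C(16,3)·0.19^3·0.81^13 = 560·0.006859·0.0646108 = 0.248173
  f_2 = C(16,3)·0.50^3·0.50^13 = 560·0.125·0.00012207 = 0.00854492
  f_3 = C(16,3)·0.68^3·0.32^13 = 560·0.314432·3.68935e-07 = 6.49628e-05
Prior × likelihood for each component:
  w_1·f_1 = 0.21 × 0.248173 = 0.0521163
  w_2·f_2 = 0.42 × 0.00854492 = 0.00358887
  w_3·f_3 = 0.37 × 6.49628e-05 = 2.40362e-05
Sum: 0.0521163 + 0.00358887 + 2.40362e-05 = 0.0557292
Responsibility of Segment 1: 0.0521163 / 0.0557292 ≈ 0.935

0.935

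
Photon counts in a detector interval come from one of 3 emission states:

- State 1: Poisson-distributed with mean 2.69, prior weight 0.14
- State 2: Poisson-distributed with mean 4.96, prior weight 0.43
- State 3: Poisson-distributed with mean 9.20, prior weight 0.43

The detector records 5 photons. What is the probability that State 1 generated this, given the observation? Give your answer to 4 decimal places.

The responsibility of component k is π_k f_k(x) divided by Σ_j π_j f_j(x).
Evaluate each component's likelihood at the observed value:
  L_1 = e^(−2.69)·2.69^5/5! = 0.0796761
  L_2 = e^(−4.96)·4.96^5/5! = 0.175439
  L_3 = e^(−9.20)·9.20^5/5! = 0.0554943
Unnormalised posteriors:
  π_1·L_1 = 0.14 × 0.0796761 = 0.0111547
  π_2·L_2 = 0.43 × 0.175439 = 0.0754388
  π_3·L_3 = 0.43 × 0.0554943 = 0.0238626
Normaliser: 0.0111547 + 0.0754388 + 0.0238626 = 0.110456
P(State 1 | x) = 0.0111547 / 0.110456 ≈ 0.1010

0.1010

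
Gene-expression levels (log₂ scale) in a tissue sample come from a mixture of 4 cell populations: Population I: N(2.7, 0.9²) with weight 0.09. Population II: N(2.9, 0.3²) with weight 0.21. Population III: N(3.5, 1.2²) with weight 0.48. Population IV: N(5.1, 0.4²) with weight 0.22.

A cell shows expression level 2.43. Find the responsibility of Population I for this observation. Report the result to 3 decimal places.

P(component k | x) = w_k·f_k(x) / marginal(x), where marginal(x) = Σ_j w_j·f_j(x).
Normal densities:
  f_I = (1/(0.9·√(2π)))·exp(−(2.43−2.7)²/(2·0.9²)) = 0.443269·exp(-0.04500) = 0.423764
  f_II = (1/(0.3·√(2π)))·exp(−(2.43−2.9)²/(2·0.3²)) = 1.329808·exp(-1.22722) = 0.389774
  f_III = (1/(1.2·√(2π)))·exp(−(2.43−3.5)²/(2·1.2²)) = 0.332452·exp(-0.39753) = 0.223399
  f_IV = (1/(0.4·√(2π)))·exp(−(2.43−5.1)²/(2·0.4²)) = 0.997356·exp(-22.27781) = 2.10726e-10
Weight by the priors:
  w_I·f_I = 0.09 × 0.423764 = 0.0381388
  w_II·f_II = 0.21 × 0.389774 = 0.0818526
  w_III·f_III = 0.48 × 0.223399 = 0.107232
  w_IV·f_IV = 0.22 × 2.10726e-10 = 4.63598e-11
Sum: 0.0381388 + 0.0818526 + 0.107232 + 4.63598e-11 = 0.227223
P(Population I | 2.43) ≈ 0.168

0.168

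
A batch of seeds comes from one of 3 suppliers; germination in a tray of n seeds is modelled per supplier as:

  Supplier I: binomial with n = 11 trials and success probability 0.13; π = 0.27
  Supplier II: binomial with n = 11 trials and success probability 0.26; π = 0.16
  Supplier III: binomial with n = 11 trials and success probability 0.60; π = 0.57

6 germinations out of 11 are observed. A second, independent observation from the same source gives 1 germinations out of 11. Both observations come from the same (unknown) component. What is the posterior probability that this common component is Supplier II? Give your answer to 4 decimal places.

Apply Bayes' rule: the posterior for each component is proportional to its prior times its likelihood at x.
Since both observations come from the same component, the likelihood for component k is f_k(x₁)·f_k(x₂).
  p_I = [C(11,6)·0.13^6·0.87^5 = 462·4.82681e-06·0.498421 = 0.00111147] × [0.355245] = 0.000394845
  p_II = [C(11,6)·0.26^6·0.74^5 = 462·0.000308916·0.221901 = 0.0316695] × [0.140826] = 0.00445989
  p_III = [C(11,6)·0.60^6·0.40^5 = 462·0.046656·0.01024 = 0.220724] × [0.00069206] = 0.000152754
Weight by the priors:
  π_I·p_I = 0.27 × 0.000394845 = 0.000106608
  π_II·p_II = 0.16 × 0.00445989 = 0.000713582
  π_III·p_III = 0.57 × 0.000152754 = 8.70699e-05
Normaliser: 0.000106608 + 0.000713582 + 8.70699e-05 = 0.00090726
Responsibility of Supplier II: 0.000713582 / 0.00090726 ≈ 0.7865

0.7865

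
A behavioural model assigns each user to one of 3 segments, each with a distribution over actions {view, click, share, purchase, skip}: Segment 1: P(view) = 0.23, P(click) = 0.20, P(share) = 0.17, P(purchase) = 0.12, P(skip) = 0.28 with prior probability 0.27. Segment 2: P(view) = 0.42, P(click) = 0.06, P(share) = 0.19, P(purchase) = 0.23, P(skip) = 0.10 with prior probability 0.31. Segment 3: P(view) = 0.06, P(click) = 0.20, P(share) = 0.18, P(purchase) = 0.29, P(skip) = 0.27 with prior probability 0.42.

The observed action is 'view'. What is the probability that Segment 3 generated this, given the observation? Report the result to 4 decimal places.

Posterior ∝ prior × likelihood, so P(k | x) ∝ w_k f_k(x); normalise over all components.
Categorical probabilities:
  f_1 = 0.23
  f_2 = 0.42
  f_3 = 0.06
Weight by the priors:
  w_1·f_1 = 0.27 × 0.23 = 0.0621
  w_2·f_2 = 0.31 × 0.42 = 0.1302
  w_3·f_3 = 0.42 × 0.06 = 0.0252
Normaliser: 0.0621 + 0.1302 + 0.0252 = 0.2175
P(Segment 3 | data) ≈ 0.1159

0.1159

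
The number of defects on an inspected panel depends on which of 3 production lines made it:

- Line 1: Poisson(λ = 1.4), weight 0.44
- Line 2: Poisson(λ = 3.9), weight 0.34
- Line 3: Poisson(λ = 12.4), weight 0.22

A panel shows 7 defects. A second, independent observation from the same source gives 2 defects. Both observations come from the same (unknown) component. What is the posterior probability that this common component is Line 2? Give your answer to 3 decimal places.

0.980

By Bayes' theorem, P(k | x) = P(Z=k) f_k(x) / Σ_j P(Z=j) f_j(x).
Since both observations come from the same component, the likelihood for component k is f_k(x₁)·f_k(x₂).
  p_1 = [e^(−1.4)·1.4^7/7! = 0.000515767] × [0.241665] = 0.000124643
  p_2 = [e^(−3.9)·3.9^7/7! = 0.0551154] × [0.15394] = 0.00848446
  p_3 = [e^(−12.4)·12.4^7/7! = 0.0368358] × [0.000316637] = 1.16636e-05
Weight by the priors:
  P(Z=1)·p_1 = 0.44 × 0.000124643 = 5.48428e-05
  P(Z=2)·p_2 = 0.34 × 0.00848446 = 0.00288471
  P(Z=3)·p_3 = 0.22 × 1.16636e-05 = 2.56599e-06
Normaliser: 5.48428e-05 + 0.00288471 + 2.56599e-06 = 0.00294212
So the posterior for Line 2 is 0.00288471 / 0.00294212 ≈ 0.980.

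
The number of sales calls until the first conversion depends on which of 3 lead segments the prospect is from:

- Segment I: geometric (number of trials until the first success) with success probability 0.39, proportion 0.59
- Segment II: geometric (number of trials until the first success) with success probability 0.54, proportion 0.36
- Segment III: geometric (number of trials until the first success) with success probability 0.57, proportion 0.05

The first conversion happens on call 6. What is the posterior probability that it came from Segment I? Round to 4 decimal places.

The responsibility of component k is P(Z=k) f_k(x) divided by Σ_j P(Z=j) f_j(x).
Evaluate each component's likelihood at the observed value:
  f_I = 0.39·(1−0.39)^5 = 0.39·0.0844596 = 0.0329393
  f_II = 0.54·(1−0.54)^5 = 0.54·0.0205963 = 0.011122
  f_III = 0.57·(1−0.57)^5 = 0.57·0.0147008 = 0.00837948
Multiply by the mixture weights:
  P(Z=I)·f_I = 0.59 × 0.0329393 = 0.0194342
  P(Z=II)·f_II = 0.36 × 0.011122 = 0.00400392
  P(Z=III)·f_III = 0.05 × 0.00837948 = 0.000418974
Denominator: 0.0194342 + 0.00400392 + 0.000418974 = 0.0238571
Responsibility of Segment I: 0.0194342 / 0.0238571 ≈ 0.8146

0.8146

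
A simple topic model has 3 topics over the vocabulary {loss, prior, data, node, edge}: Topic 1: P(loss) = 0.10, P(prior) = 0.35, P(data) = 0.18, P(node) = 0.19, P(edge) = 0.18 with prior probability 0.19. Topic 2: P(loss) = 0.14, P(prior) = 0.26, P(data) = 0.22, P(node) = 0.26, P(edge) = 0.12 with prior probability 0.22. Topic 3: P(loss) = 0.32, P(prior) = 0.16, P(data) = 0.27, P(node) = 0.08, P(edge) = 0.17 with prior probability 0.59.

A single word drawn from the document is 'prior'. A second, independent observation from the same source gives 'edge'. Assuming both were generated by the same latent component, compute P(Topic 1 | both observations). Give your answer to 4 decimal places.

0.3432

The responsibility of component k is π_k f_k(x) divided by Σ_j π_j f_j(x).
Since both observations come from the same component, the likelihood for component k is f_k(x₁)·f_k(x₂).
  p_1 = [P(prior | comp) = 0.35] × [0.18] = 0.063
  p_2 = [P(prior | comp) = 0.26] × [0.12] = 0.0312
  p_3 = [P(prior | comp) = 0.16] × [0.17] = 0.0272
Prior × likelihood for each component:
  π_1·p_1 = 0.19 × 0.063 = 0.01197
  π_2·p_2 = 0.22 × 0.0312 = 0.006864
  π_3·p_3 = 0.59 × 0.0272 = 0.016048
Evidence: 0.01197 + 0.006864 + 0.016048 = 0.034882
P(Topic 1 | x₁, x₂) ≈ 0.3432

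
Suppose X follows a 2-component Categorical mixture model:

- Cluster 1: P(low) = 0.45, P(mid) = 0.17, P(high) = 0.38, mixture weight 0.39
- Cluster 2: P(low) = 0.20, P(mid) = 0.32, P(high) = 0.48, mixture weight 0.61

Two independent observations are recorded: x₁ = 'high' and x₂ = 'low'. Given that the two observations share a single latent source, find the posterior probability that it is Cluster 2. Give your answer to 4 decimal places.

Posterior ∝ prior × likelihood, so P(k | x) ∝ w_k f_k(x); normalise over all components.
Since both observations come from the same component, the likelihood for component k is f_k(x₁)·f_k(x₂).
  p_1 = [P(high | comp) = 0.38] × [0.45] = 0.171
  p_2 = [P(high | comp) = 0.48] × [0.2] = 0.096
Unnormalised posteriors:
  w_1·p_1 = 0.39 × 0.171 = 0.06669
  w_2·p_2 = 0.61 × 0.096 = 0.05856
Sum: 0.06669 + 0.05856 = 0.12525
P(Cluster 2 | x) = 0.05856 / 0.12525 ≈ 0.4675

0.4675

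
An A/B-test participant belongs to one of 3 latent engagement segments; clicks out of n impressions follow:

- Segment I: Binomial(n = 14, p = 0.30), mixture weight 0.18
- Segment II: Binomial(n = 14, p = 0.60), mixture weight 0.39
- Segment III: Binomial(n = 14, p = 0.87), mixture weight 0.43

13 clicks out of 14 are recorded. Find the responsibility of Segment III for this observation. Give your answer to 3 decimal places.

Posterior ∝ prior × likelihood, so P(k | x) ∝ π_k f_k(x); normalise over all components.
Component likelihoods at x = 13 clicks out of 14:
  f_I = 1.56244e-06
  f_II = 0.00731399
  f_III = 0.297729
Prior × likelihood for each component:
  π_I·f_I = 0.18 × 1.56244e-06 = 2.81239e-07
  π_II·f_II = 0.39 × 0.00731399 = 0.00285246
  π_III·f_III = 0.43 × 0.297729 = 0.128024
Denominator: 2.81239e-07 + 0.00285246 + 0.128024 = 0.130876
P(Segment III | the observation) = 0.128024 / 0.130876 ≈ 0.978

0.978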